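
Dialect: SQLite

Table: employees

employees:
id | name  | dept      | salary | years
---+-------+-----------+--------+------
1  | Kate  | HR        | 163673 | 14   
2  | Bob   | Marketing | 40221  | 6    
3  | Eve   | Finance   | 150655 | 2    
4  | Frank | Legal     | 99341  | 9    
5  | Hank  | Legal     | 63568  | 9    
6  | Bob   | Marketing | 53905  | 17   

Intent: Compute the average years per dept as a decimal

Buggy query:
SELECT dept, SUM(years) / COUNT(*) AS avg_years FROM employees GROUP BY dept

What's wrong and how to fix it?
Bug: SUM(years) and COUNT(*) are both integers; the division truncates the fractional part

Fix: Cast one side to REAL so the division keeps the fractional part

Corrected query:
SELECT dept, SUM(years) * 1.0 / COUNT(*) AS avg_years FROM employees GROUP BY dept

Result:
dept      | avg_years
----------+----------
Finance   | 2        
HR        | 14       
Legal     | 9        
Marketing | 11.5     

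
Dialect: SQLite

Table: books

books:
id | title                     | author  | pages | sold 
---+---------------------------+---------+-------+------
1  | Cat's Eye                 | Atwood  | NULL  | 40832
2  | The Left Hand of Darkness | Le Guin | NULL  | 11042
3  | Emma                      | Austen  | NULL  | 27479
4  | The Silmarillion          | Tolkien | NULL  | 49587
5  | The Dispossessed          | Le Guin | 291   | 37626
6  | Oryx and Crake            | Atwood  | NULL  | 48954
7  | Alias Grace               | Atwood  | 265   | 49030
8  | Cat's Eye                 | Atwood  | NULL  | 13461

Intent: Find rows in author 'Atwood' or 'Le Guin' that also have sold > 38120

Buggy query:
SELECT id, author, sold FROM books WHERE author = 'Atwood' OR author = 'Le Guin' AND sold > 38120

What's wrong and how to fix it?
Bug: Without parentheses, AND is evaluated before OR, so the sold filter only applies to the 'Le Guin' branch

Fix: Group the OR with parentheses (or use IN), then AND the threshold

Corrected query:
SELECT id, author, sold FROM books WHERE (author = 'Atwood' OR author = 'Le Guin') AND sold > 38120

Result:
id | author | sold 
---+--------+------
1  | Atwood | 40832
6  | Atwood | 48954
7  | Atwood | 49030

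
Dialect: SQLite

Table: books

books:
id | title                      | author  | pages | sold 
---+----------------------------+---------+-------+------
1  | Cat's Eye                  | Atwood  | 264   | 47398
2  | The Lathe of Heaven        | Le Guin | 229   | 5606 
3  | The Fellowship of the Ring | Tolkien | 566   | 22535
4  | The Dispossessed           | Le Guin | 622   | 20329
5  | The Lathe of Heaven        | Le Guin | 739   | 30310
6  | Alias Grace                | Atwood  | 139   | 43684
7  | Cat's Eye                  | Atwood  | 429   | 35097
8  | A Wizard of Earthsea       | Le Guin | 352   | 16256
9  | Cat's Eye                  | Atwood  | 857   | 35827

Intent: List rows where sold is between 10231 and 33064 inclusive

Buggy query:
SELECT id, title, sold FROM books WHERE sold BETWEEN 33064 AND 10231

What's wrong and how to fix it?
Bug: The bounds are reversed; BETWEEN a AND b requires a <= b to match anything

Fix: Swap the bounds so the smaller value comes first

Corrected query:
SELECT id, title, sold FROM books WHERE sold BETWEEN 10231 AND 33064

Result:
id | title                      | sold 
---+----------------------------+------
3  | The Fellowship of the Ring | 22535
4  | The Dispossessed           | 20329
5  | The Lathe of Heaven        | 30310
8  | A Wizard of Earthsea       | 16256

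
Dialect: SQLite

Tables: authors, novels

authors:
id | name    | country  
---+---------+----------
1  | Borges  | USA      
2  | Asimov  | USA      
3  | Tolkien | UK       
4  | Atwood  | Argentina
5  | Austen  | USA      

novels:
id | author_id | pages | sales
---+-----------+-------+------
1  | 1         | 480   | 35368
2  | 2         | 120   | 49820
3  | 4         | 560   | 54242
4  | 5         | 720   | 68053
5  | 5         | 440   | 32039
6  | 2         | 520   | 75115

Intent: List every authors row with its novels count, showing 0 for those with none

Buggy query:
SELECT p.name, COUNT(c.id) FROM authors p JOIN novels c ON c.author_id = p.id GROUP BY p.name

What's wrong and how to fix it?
Bug: An inner join excludes parents with zero children

Fix: Use LEFT JOIN so parents without children still appear (COUNT(c.id) gives 0)

Corrected query:
SELECT p.name, COUNT(c.id) FROM authors p LEFT JOIN novels c ON c.author_id = p.id GROUP BY p.name

Result:
name    | COUNT(c.id)
--------+------------
Asimov  | 2          
Atwood  | 1          
Austen  | 2          
Borges  | 1          
Tolkien | 0          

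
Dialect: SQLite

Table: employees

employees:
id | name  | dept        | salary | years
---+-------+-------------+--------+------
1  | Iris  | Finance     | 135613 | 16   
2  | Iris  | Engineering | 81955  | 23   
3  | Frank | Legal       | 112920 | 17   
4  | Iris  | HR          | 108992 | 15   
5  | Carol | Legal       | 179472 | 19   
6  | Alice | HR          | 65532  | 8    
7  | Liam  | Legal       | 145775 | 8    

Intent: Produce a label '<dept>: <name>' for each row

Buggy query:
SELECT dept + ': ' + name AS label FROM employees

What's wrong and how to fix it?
Bug: SQLite uses || for string concatenation; + coerces text to numbers (yielding 0)

Fix: Replace + with || to concatenate text

Corrected query:
SELECT dept || ': ' || name AS label FROM employees

Result:
label            
-----------------
Finance: Iris    
Engineering: Iris
Legal: Frank     
HR: Iris         
Legal: Carol     
HR: Alice        
Legal: Liam      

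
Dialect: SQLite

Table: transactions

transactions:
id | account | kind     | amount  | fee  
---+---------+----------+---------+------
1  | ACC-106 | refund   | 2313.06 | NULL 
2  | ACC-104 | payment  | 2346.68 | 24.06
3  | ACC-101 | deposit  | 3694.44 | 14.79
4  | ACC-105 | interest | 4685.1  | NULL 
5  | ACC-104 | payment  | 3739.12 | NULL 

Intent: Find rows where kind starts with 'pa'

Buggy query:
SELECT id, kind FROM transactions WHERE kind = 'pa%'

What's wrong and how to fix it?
Bug: Wildcards only work with LIKE; '=' treats '%' as a literal character

Fix: Use LIKE for wildcard pattern matching

Corrected query:
SELECT id, kind FROM transactions WHERE kind LIKE 'pa%'

Result:
id | kind   
---+--------
2  | payment
5  | payment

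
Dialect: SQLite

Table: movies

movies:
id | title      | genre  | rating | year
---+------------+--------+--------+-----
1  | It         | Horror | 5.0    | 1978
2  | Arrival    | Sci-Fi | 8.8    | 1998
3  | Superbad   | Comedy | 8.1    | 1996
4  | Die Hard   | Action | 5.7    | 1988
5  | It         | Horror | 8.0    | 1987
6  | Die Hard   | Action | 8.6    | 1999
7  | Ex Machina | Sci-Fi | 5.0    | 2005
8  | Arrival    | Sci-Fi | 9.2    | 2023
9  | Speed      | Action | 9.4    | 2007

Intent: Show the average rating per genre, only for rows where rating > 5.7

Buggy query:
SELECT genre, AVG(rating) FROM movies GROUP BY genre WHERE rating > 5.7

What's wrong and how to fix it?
Bug: Row-level WHERE must come before GROUP BY in the clause order

Fix: Move the WHERE clause before GROUP BY

Corrected query:
SELECT genre, AVG(rating) FROM movies WHERE rating > 5.7 GROUP BY genre

Result:
genre  | AVG(rating)
-------+------------
Action | 9          
Comedy | 8.1        
Horror | 8          
Sci-Fi | 9          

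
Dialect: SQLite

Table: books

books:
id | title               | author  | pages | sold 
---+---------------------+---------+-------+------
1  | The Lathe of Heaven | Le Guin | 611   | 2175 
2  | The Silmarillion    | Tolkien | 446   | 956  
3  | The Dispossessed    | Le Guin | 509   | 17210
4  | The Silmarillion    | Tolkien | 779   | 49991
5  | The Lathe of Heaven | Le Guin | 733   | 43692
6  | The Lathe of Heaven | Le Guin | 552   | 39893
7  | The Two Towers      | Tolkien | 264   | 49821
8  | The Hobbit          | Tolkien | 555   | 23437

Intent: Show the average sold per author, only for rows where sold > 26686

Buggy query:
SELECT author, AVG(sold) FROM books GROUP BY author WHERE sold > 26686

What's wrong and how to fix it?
Bug: WHERE cannot follow GROUP BY

Fix: Move the WHERE clause before GROUP BY

Corrected query:
SELECT author, AVG(sold) FROM books WHERE sold > 26686 GROUP BY author

Result:
author  | AVG(sold)
--------+----------
Le Guin | 41792.5  
Tolkien | 49906    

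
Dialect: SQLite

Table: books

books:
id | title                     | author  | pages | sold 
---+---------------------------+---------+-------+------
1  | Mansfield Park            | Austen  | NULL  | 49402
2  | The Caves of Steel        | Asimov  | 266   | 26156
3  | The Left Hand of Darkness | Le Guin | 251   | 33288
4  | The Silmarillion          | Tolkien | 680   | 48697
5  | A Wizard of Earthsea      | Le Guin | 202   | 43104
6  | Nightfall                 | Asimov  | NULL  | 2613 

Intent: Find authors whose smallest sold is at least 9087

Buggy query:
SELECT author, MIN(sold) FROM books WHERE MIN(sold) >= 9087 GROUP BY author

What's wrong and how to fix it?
Bug: MIN() in WHERE is a misuse of aggregate

Fix: Use HAVING for the per-group MIN condition

Corrected query:
SELECT author, MIN(sold) FROM books GROUP BY author HAVING MIN(sold) >= 9087

Result:
author  | MIN(sold)
--------+----------
Austen  | 49402    
Le Guin | 33288    
Tolkien | 48697    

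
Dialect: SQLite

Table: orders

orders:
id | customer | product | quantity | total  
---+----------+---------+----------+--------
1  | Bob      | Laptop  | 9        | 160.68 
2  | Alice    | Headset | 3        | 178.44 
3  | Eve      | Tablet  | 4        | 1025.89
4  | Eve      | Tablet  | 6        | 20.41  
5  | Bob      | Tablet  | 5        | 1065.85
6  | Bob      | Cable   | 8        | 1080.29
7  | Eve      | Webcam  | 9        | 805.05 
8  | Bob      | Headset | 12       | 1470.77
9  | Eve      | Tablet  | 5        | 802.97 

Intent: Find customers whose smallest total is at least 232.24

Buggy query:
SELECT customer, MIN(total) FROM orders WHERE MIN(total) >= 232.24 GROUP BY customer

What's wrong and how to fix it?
Bug: MIN() in WHERE is a misuse of aggregate

Fix: Use HAVING for the per-group MIN condition

Corrected query:
SELECT customer, MIN(total) FROM orders GROUP BY customer HAVING MIN(total) >= 232.24

Result:
(no rows)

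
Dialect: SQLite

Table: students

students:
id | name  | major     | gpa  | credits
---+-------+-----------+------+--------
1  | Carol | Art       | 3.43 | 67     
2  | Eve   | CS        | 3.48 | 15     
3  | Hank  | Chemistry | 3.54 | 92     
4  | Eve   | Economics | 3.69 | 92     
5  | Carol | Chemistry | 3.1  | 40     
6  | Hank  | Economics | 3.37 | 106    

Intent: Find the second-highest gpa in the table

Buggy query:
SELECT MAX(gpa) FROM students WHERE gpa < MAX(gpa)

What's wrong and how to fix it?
Bug: MAX(gpa) on the right of the comparison is an aggregate-in-WHERE error

Fix: Compute the overall MAX in a subquery, then take MAX of rows below it

Corrected query:
SELECT MAX(gpa) FROM students WHERE gpa < (SELECT MAX(gpa) FROM students)

Result:
MAX(gpa)
--------
3.54    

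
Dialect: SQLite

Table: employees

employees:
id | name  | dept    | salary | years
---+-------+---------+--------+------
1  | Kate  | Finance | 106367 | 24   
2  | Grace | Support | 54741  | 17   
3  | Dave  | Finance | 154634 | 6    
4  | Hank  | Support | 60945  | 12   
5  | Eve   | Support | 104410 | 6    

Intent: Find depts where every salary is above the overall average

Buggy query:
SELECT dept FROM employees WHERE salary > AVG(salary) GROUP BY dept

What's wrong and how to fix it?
Bug: AVG() is an aggregate; it can't sit directly in WHERE

Fix: Use a subquery for AVG and a HAVING MIN(...) filter so the condition holds for every row in the group

Corrected query:
SELECT dept FROM employees GROUP BY dept HAVING MIN(salary) > (SELECT AVG(salary) FROM employees)

Result:
dept   
-------
Finance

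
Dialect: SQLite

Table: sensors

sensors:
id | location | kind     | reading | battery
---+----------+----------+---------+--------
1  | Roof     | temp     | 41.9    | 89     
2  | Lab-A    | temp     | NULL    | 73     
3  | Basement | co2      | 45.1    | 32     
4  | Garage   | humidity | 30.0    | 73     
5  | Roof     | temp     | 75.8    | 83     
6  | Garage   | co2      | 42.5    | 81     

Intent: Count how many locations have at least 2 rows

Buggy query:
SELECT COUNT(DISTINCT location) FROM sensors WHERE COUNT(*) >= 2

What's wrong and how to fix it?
Bug: COUNT(*) cannot appear in WHERE; the per-group count doesn't exist yet

Fix: Use a subquery that GROUPs and filters with HAVING, then count its rows

Corrected query:
SELECT COUNT(*) FROM (SELECT location FROM sensors GROUP BY location HAVING COUNT(*) >= 2)

Result:
COUNT(*)
--------
2       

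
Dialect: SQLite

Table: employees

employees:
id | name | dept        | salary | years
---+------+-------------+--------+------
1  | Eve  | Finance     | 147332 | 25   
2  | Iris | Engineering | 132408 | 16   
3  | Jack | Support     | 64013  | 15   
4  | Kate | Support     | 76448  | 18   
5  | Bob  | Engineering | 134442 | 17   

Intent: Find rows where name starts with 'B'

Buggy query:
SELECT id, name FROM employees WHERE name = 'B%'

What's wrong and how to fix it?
Bug: '=' compares the literal string including the % character; pattern matching needs LIKE

Fix: Replace '=' with LIKE so 'B%' is treated as a pattern

Corrected query:
SELECT id, name FROM employees WHERE name LIKE 'B%'

Result:
id | name
---+-----
5  | Bob 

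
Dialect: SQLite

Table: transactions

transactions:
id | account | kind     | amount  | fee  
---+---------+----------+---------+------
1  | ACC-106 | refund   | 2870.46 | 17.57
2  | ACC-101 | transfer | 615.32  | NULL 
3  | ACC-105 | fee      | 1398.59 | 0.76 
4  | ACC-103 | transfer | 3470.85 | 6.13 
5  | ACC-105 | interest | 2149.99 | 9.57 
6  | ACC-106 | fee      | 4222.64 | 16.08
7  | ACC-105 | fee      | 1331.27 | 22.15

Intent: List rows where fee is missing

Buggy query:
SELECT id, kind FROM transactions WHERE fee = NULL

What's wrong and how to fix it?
Bug: '= NULL' is always unknown in SQL three-valued logic, so no rows match

Fix: Replace '= NULL' with 'IS NULL'

Corrected query:
SELECT id, kind FROM transactions WHERE fee IS NULL

Result:
id | kind    
---+---------
2  | transfer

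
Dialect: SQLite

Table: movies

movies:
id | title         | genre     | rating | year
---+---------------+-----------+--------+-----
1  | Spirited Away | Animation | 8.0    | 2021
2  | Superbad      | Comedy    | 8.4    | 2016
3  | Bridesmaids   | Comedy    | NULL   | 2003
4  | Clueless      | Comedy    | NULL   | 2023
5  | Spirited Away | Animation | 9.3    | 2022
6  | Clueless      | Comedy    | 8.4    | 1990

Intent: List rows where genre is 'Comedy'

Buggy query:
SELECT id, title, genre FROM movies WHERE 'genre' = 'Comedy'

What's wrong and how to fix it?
Bug: 'genre' in single quotes is a string literal, not the column; the comparison is literal-vs-literal and never true

Fix: Reference the column as genre without single quotes

Corrected query:
SELECT id, title, genre FROM movies WHERE genre = 'Comedy'

Result:
id | title       | genre 
---+-------------+-------
2  | Superbad    | Comedy
3  | Bridesmaids | Comedy
4  | Clueless    | Comedy
6  | Clueless    | Comedy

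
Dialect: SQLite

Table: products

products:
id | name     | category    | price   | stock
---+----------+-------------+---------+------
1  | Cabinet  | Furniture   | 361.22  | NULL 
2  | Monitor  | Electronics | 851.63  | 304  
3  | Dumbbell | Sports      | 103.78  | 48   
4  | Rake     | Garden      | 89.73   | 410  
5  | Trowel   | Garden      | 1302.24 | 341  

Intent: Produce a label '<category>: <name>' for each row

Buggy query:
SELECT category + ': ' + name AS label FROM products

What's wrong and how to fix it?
Bug: '+' is numeric addition; on text columns SQLite converts them to 0 instead of concatenating

Fix: Replace + with || to concatenate text

Corrected query:
SELECT category || ': ' || name AS label FROM products

Result:
label               
--------------------
Furniture: Cabinet  
Electronics: Monitor
Sports: Dumbbell    
Garden: Rake        
Garden: Trowel      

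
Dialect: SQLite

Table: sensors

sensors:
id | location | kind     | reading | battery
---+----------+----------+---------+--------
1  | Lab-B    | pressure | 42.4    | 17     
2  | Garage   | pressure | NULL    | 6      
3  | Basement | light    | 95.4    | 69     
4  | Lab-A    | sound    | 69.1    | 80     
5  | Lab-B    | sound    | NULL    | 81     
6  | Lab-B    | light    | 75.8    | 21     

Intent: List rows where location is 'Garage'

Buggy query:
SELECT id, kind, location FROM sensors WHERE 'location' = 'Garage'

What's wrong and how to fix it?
Bug: 'location' in single quotes is a string literal, not the column; the comparison is literal-vs-literal and never true

Fix: Reference the column as location without single quotes

Corrected query:
SELECT id, kind, location FROM sensors WHERE location = 'Garage'

Result:
id | kind     | location
---+----------+---------
2  | pressure | Garage  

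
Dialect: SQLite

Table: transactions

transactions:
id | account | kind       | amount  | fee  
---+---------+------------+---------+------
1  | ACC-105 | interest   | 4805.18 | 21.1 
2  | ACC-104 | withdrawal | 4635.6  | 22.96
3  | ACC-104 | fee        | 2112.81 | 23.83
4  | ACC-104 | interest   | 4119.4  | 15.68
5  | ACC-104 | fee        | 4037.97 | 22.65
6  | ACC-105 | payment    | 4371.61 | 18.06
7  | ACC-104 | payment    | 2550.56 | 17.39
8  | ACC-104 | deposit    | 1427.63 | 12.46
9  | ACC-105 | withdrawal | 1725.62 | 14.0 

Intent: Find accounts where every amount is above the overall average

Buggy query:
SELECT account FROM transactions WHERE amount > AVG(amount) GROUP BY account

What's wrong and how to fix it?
Bug: AVG() is an aggregate; it can't sit directly in WHERE

Fix: Use a subquery for AVG and a HAVING MIN(...) filter so the condition holds for every row in the group

Corrected query:
SELECT account FROM transactions GROUP BY account HAVING MIN(amount) > (SELECT AVG(amount) FROM transactions)

Result:
(no rows)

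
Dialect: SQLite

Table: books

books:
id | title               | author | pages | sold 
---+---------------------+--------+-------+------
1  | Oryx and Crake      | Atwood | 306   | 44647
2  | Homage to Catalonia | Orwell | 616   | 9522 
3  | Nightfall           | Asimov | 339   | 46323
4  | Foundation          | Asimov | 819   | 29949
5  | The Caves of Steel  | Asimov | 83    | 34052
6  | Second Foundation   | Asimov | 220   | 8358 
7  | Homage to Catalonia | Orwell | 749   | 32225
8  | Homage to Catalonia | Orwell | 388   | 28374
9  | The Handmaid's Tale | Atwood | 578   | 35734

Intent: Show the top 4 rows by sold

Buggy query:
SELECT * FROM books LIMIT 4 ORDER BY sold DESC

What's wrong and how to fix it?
Bug: ORDER BY cannot follow LIMIT; LIMIT is the final clause

Fix: Sort with ORDER BY, then apply LIMIT

Corrected query:
SELECT * FROM books ORDER BY sold DESC LIMIT 4

Result:
id | title               | author | pages | sold 
---+---------------------+--------+-------+------
3  | Nightfall           | Asimov | 339   | 46323
1  | Oryx and Crake      | Atwood | 306   | 44647
9  | The Handmaid's Tale | Atwood | 578   | 35734
5  | The Caves of Steel  | Asimov | 83    | 34052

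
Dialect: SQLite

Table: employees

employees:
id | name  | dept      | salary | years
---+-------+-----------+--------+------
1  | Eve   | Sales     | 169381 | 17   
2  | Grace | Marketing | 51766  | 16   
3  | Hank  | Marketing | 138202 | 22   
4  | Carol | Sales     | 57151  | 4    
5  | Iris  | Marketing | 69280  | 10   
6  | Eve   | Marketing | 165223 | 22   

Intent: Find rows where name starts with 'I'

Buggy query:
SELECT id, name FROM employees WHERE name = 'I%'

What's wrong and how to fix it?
Bug: Wildcards only work with LIKE; '=' treats '%' as a literal character

Fix: Use LIKE for wildcard pattern matching

Corrected query:
SELECT id, name FROM employees WHERE name LIKE 'I%'

Result:
id | name
---+-----
5  | Iris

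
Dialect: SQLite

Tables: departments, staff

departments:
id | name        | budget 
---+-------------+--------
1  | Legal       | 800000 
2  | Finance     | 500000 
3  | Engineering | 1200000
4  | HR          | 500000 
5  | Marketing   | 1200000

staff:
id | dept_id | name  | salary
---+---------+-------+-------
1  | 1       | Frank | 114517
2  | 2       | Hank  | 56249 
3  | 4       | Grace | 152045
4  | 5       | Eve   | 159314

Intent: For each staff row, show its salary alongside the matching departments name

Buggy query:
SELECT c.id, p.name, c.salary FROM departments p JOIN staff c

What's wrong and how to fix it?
Bug: JOIN with no ON clause produces a cartesian product; every staff row pairs with every departments row

Fix: Add ON c.dept_id = p.id to the JOIN

Corrected query:
SELECT c.id, p.name, c.salary FROM departments p JOIN staff c ON c.dept_id = p.id

Result:
id | name      | salary
---+-----------+-------
1  | Legal     | 114517
2  | Finance   | 56249 
3  | HR        | 152045
4  | Marketing | 159314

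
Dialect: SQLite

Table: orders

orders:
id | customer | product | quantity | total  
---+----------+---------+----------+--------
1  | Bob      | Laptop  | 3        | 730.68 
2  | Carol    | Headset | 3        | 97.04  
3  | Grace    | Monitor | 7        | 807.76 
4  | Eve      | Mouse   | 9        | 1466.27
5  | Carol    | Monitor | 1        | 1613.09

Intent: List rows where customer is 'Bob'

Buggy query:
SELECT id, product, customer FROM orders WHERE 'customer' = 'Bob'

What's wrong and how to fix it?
Bug: 'customer' in single quotes is a string literal, not the column; the comparison is literal-vs-literal and never true

Fix: Reference the column as customer without single quotes

Corrected query:
SELECT id, product, customer FROM orders WHERE customer = 'Bob'

Result:
id | product | customer
---+---------+---------
1  | Laptop  | Bob     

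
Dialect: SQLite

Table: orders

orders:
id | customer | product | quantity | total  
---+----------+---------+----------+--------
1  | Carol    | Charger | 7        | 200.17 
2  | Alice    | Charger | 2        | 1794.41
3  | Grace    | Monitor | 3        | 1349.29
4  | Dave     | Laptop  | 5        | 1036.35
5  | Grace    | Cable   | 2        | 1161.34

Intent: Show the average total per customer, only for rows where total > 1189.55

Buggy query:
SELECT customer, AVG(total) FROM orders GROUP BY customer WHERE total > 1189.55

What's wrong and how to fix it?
Bug: Row-level WHERE must come before GROUP BY in the clause order

Fix: Move the WHERE clause before GROUP BY

Corrected query:
SELECT customer, AVG(total) FROM orders WHERE total > 1189.55 GROUP BY customer

Result:
customer | AVG(total)
---------+-----------
Alice    | 1794.41   
Grace    | 1349.29   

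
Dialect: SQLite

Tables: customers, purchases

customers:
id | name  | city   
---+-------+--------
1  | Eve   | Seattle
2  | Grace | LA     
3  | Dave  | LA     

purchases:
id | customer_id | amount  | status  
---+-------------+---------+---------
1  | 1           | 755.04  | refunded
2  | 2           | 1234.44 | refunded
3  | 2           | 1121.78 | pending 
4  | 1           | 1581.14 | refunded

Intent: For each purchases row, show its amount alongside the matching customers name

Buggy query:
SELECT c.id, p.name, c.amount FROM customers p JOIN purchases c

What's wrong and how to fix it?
Bug: Missing join condition: each purchases row is matched to all customers rows instead of just its own

Fix: Add ON c.customer_id = p.id to the JOIN

Corrected query:
SELECT c.id, p.name, c.amount FROM customers p JOIN purchases c ON c.customer_id = p.id

Result:
id | name  | amount 
---+-------+--------
1  | Eve   | 755.04 
2  | Grace | 1234.44
3  | Grace | 1121.78
4  | Eve   | 1581.14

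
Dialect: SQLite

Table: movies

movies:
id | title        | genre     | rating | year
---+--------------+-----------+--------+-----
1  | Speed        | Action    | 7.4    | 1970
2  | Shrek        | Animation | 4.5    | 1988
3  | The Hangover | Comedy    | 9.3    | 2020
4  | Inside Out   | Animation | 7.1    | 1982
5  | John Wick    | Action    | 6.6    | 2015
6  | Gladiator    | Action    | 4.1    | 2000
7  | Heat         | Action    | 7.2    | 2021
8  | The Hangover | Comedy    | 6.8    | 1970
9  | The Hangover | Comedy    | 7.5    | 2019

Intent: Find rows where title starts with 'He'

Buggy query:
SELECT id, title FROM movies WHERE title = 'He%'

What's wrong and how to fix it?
Bug: Wildcards only work with LIKE; '=' treats '%' as a literal character

Fix: Replace '=' with LIKE so 'He%' is treated as a pattern

Corrected query:
SELECT id, title FROM movies WHERE title LIKE 'He%'

Result:
id | title
---+------
7  | Heat 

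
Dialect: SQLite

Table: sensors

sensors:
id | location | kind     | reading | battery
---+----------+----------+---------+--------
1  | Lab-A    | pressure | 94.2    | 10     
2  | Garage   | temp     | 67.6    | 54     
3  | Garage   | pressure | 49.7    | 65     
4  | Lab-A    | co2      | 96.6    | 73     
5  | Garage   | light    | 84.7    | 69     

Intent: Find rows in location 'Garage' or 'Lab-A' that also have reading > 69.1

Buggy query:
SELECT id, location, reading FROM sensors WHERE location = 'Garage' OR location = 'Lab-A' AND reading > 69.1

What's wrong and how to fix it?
Bug: AND binds tighter than OR, so this parses as location = 'Garage' OR (location = 'Lab-A' AND reading > 69.1)

Fix: Group the OR with parentheses (or use IN), then AND the threshold

Corrected query:
SELECT id, location, reading FROM sensors WHERE (location = 'Garage' OR location = 'Lab-A') AND reading > 69.1

Result:
id | location | reading
---+----------+--------
1  | Lab-A    | 94.2   
4  | Lab-A    | 96.6   
5  | Garage   | 84.7   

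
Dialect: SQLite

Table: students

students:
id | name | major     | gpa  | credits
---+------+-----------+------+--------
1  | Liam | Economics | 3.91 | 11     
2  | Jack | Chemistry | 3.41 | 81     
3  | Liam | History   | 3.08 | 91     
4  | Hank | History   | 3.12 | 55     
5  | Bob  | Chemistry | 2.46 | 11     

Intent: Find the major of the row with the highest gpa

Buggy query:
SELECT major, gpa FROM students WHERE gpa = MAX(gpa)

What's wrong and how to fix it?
Bug: MAX(gpa) is an aggregate and cannot be used directly in WHERE

Fix: Use a subquery: WHERE gpa = (SELECT MAX(gpa) FROM students)

Corrected query:
SELECT major, gpa FROM students WHERE gpa = (SELECT MAX(gpa) FROM students)

Result:
major     | gpa 
----------+-----
Economics | 3.91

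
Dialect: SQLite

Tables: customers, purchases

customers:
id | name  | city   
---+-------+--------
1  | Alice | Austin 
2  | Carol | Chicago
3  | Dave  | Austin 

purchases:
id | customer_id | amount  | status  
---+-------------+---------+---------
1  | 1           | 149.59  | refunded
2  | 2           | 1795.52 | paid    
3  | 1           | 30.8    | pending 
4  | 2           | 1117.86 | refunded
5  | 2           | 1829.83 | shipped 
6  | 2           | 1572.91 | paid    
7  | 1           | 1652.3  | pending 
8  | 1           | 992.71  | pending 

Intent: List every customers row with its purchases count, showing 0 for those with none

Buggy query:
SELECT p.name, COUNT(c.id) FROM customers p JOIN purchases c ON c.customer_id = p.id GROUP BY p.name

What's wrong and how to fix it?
Bug: INNER JOIN drops customers rows that have no matching purchases rows

Fix: Switch to LEFT JOIN to retain unmatched parent rows

Corrected query:
SELECT p.name, COUNT(c.id) FROM customers p LEFT JOIN purchases c ON c.customer_id = p.id GROUP BY p.name

Result:
name  | COUNT(c.id)
------+------------
Alice | 4          
Carol | 4          
Dave  | 0          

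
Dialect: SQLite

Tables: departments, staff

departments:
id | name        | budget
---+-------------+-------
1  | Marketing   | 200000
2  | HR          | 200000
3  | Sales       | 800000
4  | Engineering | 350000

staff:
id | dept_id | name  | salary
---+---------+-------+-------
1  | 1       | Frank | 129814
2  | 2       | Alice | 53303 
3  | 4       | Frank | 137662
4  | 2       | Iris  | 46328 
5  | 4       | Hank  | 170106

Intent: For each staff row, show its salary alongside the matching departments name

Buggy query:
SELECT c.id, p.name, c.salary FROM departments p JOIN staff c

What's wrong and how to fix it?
Bug: Missing join condition: each staff row is matched to all departments rows instead of just its own

Fix: Add ON c.dept_id = p.id to the JOIN

Corrected query:
SELECT c.id, p.name, c.salary FROM departments p JOIN staff c ON c.dept_id = p.id

Result:
id | name        | salary
---+-------------+-------
1  | Marketing   | 129814
2  | HR          | 53303 
3  | Engineering | 137662
4  | HR          | 46328 
5  | Engineering | 170106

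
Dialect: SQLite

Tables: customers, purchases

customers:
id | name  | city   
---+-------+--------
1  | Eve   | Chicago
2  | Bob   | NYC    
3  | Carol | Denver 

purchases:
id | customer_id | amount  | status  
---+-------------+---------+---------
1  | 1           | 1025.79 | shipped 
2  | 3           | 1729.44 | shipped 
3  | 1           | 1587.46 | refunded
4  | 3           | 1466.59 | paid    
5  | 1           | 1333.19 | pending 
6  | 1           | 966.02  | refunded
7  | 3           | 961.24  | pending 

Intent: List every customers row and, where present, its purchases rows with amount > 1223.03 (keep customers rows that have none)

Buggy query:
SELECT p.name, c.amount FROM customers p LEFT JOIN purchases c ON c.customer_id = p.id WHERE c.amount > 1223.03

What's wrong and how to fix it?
Bug: Filtering c.amount in WHERE discards the NULL rows produced by LEFT JOIN, turning it into an inner join

Fix: Put 'c.amount > 1223.03' in the JOIN's ON clause instead of WHERE

Corrected query:
SELECT p.name, c.amount FROM customers p LEFT JOIN purchases c ON c.customer_id = p.id AND c.amount > 1223.03

Result:
name  | amount 
------+--------
Eve   | 1333.19
Eve   | 1587.46
Bob   | NULL   
Carol | 1466.59
Carol | 1729.44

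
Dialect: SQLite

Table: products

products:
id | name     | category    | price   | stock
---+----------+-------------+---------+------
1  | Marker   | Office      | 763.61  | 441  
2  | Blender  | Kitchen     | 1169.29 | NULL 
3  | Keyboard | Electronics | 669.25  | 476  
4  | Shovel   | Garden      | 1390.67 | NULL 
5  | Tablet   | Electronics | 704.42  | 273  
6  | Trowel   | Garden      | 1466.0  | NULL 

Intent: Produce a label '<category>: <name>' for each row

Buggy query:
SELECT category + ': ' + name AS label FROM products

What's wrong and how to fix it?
Bug: '+' is numeric addition; on text columns SQLite converts them to 0 instead of concatenating

Fix: Use the || operator for string concatenation

Corrected query:
SELECT category || ': ' || name AS label FROM products

Result:
label                
---------------------
Office: Marker       
Kitchen: Blender     
Electronics: Keyboard
Garden: Shovel       
Electronics: Tablet  
Garden: Trowel       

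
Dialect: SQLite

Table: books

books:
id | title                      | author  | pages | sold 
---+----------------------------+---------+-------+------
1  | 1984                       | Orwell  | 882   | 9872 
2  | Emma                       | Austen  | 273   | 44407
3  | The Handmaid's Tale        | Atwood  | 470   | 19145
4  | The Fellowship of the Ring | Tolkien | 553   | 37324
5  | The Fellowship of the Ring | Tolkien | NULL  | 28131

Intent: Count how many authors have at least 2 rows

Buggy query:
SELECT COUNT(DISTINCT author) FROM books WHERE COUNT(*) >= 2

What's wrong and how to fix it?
Bug: WHERE filters individual rows, not groups, so a group-level COUNT is invalid there

Fix: Group first with HAVING COUNT(*) >= 2, then COUNT the resulting groups

Corrected query:
SELECT COUNT(*) FROM (SELECT author FROM books GROUP BY author HAVING COUNT(*) >= 2)

Result:
COUNT(*)
--------
1       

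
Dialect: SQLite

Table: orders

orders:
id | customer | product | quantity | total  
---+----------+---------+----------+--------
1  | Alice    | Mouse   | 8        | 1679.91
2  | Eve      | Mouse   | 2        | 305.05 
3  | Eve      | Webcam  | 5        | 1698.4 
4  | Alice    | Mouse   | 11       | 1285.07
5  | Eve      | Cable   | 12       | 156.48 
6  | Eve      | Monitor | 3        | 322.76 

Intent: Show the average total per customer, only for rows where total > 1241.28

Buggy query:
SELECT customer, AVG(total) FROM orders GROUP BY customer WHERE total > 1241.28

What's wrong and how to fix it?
Bug: Row-level WHERE must come before GROUP BY in the clause order

Fix: Place WHERE between FROM and GROUP BY

Corrected query:
SELECT customer, AVG(total) FROM orders WHERE total > 1241.28 GROUP BY customer

Result:
customer | AVG(total)
---------+-----------
Alice    | 1482.49   
Eve      | 1698.4    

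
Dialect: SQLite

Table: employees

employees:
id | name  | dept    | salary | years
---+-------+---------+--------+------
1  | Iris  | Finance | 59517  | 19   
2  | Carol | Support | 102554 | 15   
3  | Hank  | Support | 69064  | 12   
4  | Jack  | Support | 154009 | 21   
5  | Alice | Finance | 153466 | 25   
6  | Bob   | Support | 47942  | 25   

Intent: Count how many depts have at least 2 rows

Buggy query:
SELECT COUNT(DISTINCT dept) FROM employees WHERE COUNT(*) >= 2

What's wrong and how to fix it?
Bug: WHERE filters individual rows, not groups, so a group-level COUNT is invalid there

Fix: Use a subquery that GROUPs and filters with HAVING, then count its rows

Corrected query:
SELECT COUNT(*) FROM (SELECT dept FROM employees GROUP BY dept HAVING COUNT(*) >= 2)

Result:
COUNT(*)
--------
2       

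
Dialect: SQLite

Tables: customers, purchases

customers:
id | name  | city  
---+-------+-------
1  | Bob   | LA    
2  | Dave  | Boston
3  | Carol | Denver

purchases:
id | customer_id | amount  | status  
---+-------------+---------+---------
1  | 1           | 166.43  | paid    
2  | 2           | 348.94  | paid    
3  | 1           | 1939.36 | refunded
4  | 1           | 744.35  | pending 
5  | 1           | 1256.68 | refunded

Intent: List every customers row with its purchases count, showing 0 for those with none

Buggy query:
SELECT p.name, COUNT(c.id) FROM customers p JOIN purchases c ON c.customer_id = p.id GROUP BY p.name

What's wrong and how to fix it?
Bug: INNER JOIN drops customers rows that have no matching purchases rows

Fix: Switch to LEFT JOIN to retain unmatched parent rows

Corrected query:
SELECT p.name, COUNT(c.id) FROM customers p LEFT JOIN purchases c ON c.customer_id = p.id GROUP BY p.name

Result:
name  | COUNT(c.id)
------+------------
Bob   | 4          
Carol | 0          
Dave  | 1          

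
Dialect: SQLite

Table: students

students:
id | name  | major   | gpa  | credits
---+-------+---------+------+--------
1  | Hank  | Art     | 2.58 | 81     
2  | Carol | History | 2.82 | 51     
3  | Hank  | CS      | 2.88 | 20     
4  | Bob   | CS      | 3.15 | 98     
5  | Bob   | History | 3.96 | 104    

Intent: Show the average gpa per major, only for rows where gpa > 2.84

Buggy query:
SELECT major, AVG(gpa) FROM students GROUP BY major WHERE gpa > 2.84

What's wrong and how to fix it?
Bug: WHERE cannot follow GROUP BY

Fix: Move the WHERE clause before GROUP BY

Corrected query:
SELECT major, AVG(gpa) FROM students WHERE gpa > 2.84 GROUP BY major

Result:
major   | AVG(gpa)
--------+---------
CS      | 3.015   
History | 3.96    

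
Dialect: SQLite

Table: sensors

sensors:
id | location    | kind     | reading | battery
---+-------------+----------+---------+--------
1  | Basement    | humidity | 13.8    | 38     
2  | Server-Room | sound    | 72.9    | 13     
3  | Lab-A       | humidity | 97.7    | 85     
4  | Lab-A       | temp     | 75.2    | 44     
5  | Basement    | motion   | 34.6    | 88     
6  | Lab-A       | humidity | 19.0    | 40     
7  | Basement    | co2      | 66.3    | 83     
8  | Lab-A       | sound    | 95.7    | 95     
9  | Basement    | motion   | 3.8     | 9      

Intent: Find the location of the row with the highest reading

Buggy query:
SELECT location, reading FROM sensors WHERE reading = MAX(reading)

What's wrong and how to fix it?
Bug: MAX(reading) is an aggregate and cannot be used directly in WHERE

Fix: Wrap MAX in a scalar subquery so WHERE compares against a single value

Corrected query:
SELECT location, reading FROM sensors WHERE reading = (SELECT MAX(reading) FROM sensors)

Result:
location | reading
---------+--------
Lab-A    | 97.7   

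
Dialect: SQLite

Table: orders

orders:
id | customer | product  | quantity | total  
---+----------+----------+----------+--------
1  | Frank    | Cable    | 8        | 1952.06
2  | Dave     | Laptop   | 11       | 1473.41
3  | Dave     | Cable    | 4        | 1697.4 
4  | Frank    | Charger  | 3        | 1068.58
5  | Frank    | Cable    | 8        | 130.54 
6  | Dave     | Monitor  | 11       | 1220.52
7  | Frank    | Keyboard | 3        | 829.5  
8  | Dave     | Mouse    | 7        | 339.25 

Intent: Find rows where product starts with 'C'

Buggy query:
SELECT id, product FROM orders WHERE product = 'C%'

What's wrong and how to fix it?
Bug: Wildcards only work with LIKE; '=' treats '%' as a literal character

Fix: Replace '=' with LIKE so 'C%' is treated as a pattern

Corrected query:
SELECT id, product FROM orders WHERE product LIKE 'C%'

Result:
id | product
---+--------
1  | Cable  
3  | Cable  
4  | Charger
5  | Cable  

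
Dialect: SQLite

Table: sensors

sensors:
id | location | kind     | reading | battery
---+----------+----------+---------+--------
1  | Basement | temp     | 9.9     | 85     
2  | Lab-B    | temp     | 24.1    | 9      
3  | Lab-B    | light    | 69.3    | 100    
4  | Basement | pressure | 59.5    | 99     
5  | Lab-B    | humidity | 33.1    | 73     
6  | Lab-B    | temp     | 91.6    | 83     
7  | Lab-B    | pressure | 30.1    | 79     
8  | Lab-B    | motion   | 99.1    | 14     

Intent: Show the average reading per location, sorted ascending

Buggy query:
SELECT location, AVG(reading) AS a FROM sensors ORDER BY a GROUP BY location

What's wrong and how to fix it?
Bug: ORDER BY appears before GROUP BY; SQL clause order requires GROUP BY first

Fix: Reorder: SELECT … FROM … GROUP BY … ORDER BY …

Corrected query:
SELECT location, AVG(reading) AS a FROM sensors GROUP BY location ORDER BY a

Result:
location | a        
---------+----------
Basement | 34.7     
Lab-B    | 57.883333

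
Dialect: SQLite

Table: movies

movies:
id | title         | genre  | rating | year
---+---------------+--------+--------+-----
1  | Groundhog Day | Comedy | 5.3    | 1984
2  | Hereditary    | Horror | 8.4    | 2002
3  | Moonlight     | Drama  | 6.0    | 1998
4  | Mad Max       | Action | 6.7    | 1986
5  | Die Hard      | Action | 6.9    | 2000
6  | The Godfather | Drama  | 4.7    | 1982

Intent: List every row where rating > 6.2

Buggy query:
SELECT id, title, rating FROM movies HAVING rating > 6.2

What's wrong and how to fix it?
Bug: HAVING filters the output of aggregation, but this query has no GROUP BY and no aggregate functions, so SQLite rejects it (HAVING clause on a non-aggregate query); the condition here is per row

Fix: Replace HAVING with WHERE since the condition applies to individual rows

Corrected query:
SELECT id, title, rating FROM movies WHERE rating > 6.2

Result:
id | title      | rating
---+------------+-------
2  | Hereditary | 8.4   
4  | Mad Max    | 6.7   
5  | Die Hard   | 6.9   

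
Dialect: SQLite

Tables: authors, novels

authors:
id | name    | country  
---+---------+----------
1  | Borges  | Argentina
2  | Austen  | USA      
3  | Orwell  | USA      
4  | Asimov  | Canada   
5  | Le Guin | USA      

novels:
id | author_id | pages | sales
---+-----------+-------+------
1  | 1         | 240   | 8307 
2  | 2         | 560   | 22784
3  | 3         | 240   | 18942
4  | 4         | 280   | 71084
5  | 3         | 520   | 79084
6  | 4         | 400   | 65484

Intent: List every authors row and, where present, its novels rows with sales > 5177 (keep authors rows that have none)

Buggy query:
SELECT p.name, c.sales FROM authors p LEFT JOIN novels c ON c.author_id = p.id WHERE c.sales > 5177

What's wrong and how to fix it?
Bug: Filtering c.sales in WHERE discards the NULL rows produced by LEFT JOIN, turning it into an inner join

Fix: Move the right-table condition into the ON clause so unmatched parents are kept

Corrected query:
SELECT p.name, c.sales FROM authors p LEFT JOIN novels c ON c.author_id = p.id AND c.sales > 5177

Result:
name    | sales
--------+------
Borges  | 8307 
Austen  | 22784
Orwell  | 18942
Orwell  | 79084
Asimov  | 65484
Asimov  | 71084
Le Guin | NULL 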